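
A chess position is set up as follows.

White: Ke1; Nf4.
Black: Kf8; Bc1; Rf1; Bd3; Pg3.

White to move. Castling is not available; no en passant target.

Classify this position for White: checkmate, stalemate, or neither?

White to move; white king on e1.
In check: yes, from the black rook on f1.
King squares — d1: attacked by Rf1; f1: attacked by Bd3; d2: attacked by Bc1; e2: attacked by Bd3; f2: attacked by Rf1.
Legal moves for White: none.
In check with no legal moves → checkmate.

checkmate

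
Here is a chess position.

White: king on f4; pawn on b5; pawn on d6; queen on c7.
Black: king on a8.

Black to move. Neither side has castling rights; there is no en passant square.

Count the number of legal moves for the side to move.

0

Black to move; king on a8.
In check: no.
Legal moves: none.
Count: 0.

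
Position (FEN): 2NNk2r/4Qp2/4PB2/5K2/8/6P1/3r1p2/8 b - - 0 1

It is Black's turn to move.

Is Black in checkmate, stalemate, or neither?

checkmate

Black to move; black king on e8.
In check: yes, from the white queen on e7.
King squares — d7: attacked by Pe6; e7: attacked by Bf6; f7: own pawn; d8: attacked by Qe7; f8: attacked by Qe7.
Legal moves for Black: none.
In check with no legal moves → checkmate.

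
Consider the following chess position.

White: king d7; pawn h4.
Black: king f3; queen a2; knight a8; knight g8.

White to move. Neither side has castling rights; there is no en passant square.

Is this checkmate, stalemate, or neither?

White to move; white king on d7.
In check: no.
Legal moves for White: Ke8, Kd8, Kc8, Kd6, Kc6, h5.
White has 6 legal moves and is not in check → neither.

neither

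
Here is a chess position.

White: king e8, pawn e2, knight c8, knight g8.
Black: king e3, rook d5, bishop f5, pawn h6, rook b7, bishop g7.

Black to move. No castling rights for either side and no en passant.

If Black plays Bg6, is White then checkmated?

After Bg6: white king on e8; in check: yes, from the black bishop on g6.
King squares — d7: attacked by Rd5; e7: attacked by Rb7; f7: attacked by Bg6; d8: attacked by Rd5; f8: attacked by Bg7.
White has no legal moves → checkmate.

yes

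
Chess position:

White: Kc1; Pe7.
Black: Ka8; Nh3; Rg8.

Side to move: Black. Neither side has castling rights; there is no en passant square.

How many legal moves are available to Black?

Black to move; king on a8.
In check: no.
Legal moves: Rh8, Rf8, Re8, Rd8, Rc8+, Rb8, Rg7, Rg6, Rg5, Rg4, Rg3, Rg2, Rg1+, Kb8, Kb7, Ka7, Ng5, Nf4, Nf2, Ng1.
Count: 20.

20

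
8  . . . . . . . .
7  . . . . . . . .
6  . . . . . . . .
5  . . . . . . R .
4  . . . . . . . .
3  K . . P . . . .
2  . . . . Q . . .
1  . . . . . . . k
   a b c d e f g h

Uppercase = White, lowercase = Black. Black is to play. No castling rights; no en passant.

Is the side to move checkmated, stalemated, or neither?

Black to move; black king on h1.
In check: no.
King squares — g1: attacked by Rg5; g2: attacked by Qe2; h2: attacked by Qe2.
Legal moves for Black: none.
Not in check and no legal moves → stalemate.

stalemate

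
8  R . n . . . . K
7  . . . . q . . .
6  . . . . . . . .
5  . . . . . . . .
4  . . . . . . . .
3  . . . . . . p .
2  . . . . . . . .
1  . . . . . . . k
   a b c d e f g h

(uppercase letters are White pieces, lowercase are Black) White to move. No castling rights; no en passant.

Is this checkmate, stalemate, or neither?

neither

White to move; white king on h8.
In check: no.
Legal moves for White: Kg8, Rxc8, Rb8, Ra7, Ra6, Ra5, Ra4, Ra3, Ra2, Ra1+.
White has 10 legal moves and is not in check → neither.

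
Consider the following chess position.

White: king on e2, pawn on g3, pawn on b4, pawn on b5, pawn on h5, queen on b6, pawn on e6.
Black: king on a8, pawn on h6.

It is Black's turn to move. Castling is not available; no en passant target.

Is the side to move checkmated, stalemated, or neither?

Black to move; black king on a8.
In check: no.
King squares — a7: attacked by Qb6; b7: attacked by Qb6; b8: attacked by Qb6.
Legal moves for Black: none.
Not in check and no legal moves → stalemate.

stalemate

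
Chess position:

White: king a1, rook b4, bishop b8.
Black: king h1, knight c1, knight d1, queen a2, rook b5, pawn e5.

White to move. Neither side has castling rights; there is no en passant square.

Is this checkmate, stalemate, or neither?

White to move; white king on a1.
In check: yes, from the black queen on a2.
King squares — b1: attacked by Qa2; a2: attacked by Nc1; b2: attacked by Nd1.
Legal moves for White: none.
In check with no legal moves → checkmate.

checkmate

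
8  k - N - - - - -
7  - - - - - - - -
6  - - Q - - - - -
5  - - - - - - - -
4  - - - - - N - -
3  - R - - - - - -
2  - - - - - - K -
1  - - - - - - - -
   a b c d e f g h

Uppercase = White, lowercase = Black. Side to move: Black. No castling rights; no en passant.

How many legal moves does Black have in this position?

Black to move; king on a8.
In check: yes, from the white queen on c6.
Legal moves: none.
Count: 0.

0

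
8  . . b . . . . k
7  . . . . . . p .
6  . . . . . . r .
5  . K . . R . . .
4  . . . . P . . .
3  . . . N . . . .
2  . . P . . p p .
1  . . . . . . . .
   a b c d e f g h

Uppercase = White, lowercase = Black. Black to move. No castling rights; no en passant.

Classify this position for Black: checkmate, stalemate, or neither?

Black to move; black king on h8.
In check: no.
Legal moves for Black include: Kg8, Kh7, Bd7+, Bb7, Be6, Ba6+, Bf5, Bg4, Bh3, Rh6, Rf6, Re6, Rd6, Rc6, Rb6+, Ra6, Rg5, Rg4, ... (list truncated; more exist).
Black has legal moves and is not in check → neither.

neither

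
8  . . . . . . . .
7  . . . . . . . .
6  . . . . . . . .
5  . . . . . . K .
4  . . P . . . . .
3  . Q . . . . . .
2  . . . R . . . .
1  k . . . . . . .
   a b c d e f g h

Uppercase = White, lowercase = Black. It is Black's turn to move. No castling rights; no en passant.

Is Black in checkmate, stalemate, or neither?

Black to move; black king on a1.
In check: no.
King squares — b1: attacked by Qb3; a2: attacked by Rd2; b2: attacked by Rd2.
Legal moves for Black: none.
Not in check and no legal moves → stalemate.

stalemate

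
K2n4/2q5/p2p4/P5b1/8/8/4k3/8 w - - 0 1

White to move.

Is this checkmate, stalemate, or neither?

stalemate

White to move; white king on a8.
In check: no.
King squares — a7: attacked by Qc7; b7: attacked by Qc7; b8: attacked by Qc7.
Legal moves for White: none.
Not in check and no legal moves → stalemate.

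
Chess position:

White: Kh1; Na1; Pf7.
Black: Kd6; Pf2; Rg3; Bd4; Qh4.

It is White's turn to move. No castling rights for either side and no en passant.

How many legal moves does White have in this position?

0

White to move; king on h1.
In check: yes, from the black queen on h4.
Legal moves: none.
Count: 0.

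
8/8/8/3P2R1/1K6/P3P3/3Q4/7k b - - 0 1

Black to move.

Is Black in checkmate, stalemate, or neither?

Black to move; black king on h1.
In check: no.
King squares — g1: attacked by Rg5; g2: attacked by Qd2; h2: attacked by Qd2.
Legal moves for Black: none.
Not in check and no legal moves → stalemate.

stalemate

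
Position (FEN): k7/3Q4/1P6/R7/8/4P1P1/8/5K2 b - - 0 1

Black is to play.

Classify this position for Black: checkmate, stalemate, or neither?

Black to move; black king on a8.
In check: yes, from the white rook on a5.
King squares — a7: attacked by Ra5; b7: attacked by Qd7; b8: available.
Legal moves for Black: Kb8.
Black is in check but has 1 legal move → neither.

neither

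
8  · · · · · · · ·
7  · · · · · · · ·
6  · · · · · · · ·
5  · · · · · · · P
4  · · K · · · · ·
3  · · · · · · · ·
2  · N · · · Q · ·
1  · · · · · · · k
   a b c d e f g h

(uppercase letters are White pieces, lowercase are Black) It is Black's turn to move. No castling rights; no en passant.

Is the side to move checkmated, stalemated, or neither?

stalemate

Black to move; black king on h1.
In check: no.
King squares — g1: attacked by Qf2; g2: attacked by Qf2; h2: attacked by Qf2.
Legal moves for Black: none.
Not in check and no legal moves → stalemate.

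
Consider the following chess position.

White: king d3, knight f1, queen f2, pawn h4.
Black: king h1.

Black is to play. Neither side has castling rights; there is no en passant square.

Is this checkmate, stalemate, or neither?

Black to move; black king on h1.
In check: no.
King squares — g1: attacked by Qf2; g2: attacked by Qf2; h2: attacked by Nf1.
Legal moves for Black: none.
Not in check and no legal moves → stalemate.

stalemate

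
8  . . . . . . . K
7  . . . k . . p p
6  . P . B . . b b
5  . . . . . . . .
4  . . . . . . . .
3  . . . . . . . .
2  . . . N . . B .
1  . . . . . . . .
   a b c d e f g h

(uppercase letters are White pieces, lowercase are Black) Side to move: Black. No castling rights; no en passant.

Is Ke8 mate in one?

After Ke8: white king on h8; in check: no.
White is not in check, so this cannot be checkmate.

no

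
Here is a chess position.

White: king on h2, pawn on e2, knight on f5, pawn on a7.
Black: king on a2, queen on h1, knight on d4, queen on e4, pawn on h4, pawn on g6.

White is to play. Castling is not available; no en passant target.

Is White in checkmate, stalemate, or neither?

White to move; white king on h2.
In check: yes, from the black queen on h1.
King squares — g1: attacked by Qh1; h1: attacked by Qe4; g2: attacked by Qh1; g3: attacked by Ph4; h3: attacked by Qh1.
Legal moves for White: none.
In check with no legal moves → checkmate.

checkmate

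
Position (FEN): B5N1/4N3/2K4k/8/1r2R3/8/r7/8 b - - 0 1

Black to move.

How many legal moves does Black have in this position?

4

Black to move; king on h6.
In check: yes, from the white knight on g8.
Legal moves: Kh7, Kg7, Kh5, Kg5.
Count: 4.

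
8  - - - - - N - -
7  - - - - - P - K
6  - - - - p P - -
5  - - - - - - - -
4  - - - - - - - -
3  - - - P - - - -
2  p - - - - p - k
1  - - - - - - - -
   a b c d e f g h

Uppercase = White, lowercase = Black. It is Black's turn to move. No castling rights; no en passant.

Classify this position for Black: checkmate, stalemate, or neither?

Black to move; black king on h2.
In check: no.
Legal moves for Black: Kh3, Kg3, Kg2, Kh1, Kg1, e5, f1=Q, f1=R, f1=B, f1=N, a1=Q, a1=R, a1=B, a1=N.
Black has 14 legal moves and is not in check → neither.

neither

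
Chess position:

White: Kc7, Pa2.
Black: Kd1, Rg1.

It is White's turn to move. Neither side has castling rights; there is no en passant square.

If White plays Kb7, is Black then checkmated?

After Kb7: black king on d1; in check: no.
Black is not in check, so this cannot be checkmate.

no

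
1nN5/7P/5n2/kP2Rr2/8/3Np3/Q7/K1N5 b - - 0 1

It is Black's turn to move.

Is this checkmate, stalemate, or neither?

checkmate

Black to move; black king on a5.
In check: yes, from the white queen on a2.
King squares — a4: attacked by Qa2; b4: attacked by Nd3; b5: attacked by Re5; a6: attacked by Qa2; b6: attacked by Nc8.
Legal moves for Black: none.
In check with no legal moves → checkmate.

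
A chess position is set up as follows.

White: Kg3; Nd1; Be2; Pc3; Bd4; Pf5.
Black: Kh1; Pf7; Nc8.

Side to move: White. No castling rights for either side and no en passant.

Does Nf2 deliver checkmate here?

no

After Nf2: black king on h1; in check: yes, from the white knight on f2.
Black has 1 legal reply: Kg1.
In check but a legal move exists → not checkmate.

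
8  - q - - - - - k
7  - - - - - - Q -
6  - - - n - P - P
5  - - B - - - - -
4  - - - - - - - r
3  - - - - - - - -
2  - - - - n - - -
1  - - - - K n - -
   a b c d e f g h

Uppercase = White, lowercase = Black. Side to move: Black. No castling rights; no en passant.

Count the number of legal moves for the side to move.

Black to move; king on h8.
In check: yes, from the white queen on g7.
Legal moves: none.
Count: 0.

0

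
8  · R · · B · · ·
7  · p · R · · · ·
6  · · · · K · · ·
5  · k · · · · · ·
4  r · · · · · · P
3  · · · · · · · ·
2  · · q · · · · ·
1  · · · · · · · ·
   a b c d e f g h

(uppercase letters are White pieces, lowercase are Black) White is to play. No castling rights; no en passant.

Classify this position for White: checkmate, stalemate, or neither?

neither

White to move; white king on e6.
In check: no.
Legal moves for White include: Bf7, Bg6, Bh5, Rbd8, Rc8, Ra8, Rbxb7+, Rdd8+, Rh7+, Rg7+, Rf7+, Re7+, Rc7+, Rdxb7+, Rd6+, Rd5+, Rd4+, Rd3+, ... (list truncated; more exist).
White has legal moves and is not in check → neither.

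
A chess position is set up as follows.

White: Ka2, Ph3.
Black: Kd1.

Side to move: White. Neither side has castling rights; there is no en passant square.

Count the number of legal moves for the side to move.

White to move; king on a2.
In check: no.
Legal moves: Kb3, Ka3, Kb2, Kb1, Ka1, h4.
Count: 6.

6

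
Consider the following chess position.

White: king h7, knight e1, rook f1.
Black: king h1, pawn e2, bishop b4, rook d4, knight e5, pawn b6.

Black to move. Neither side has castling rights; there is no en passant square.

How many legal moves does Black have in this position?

Black to move; king on h1.
In check: yes, from the white rook on f1.
Legal moves: Kh2, exf1=Q, exf1=R, exf1=B, exf1=N.
Count: 5.

5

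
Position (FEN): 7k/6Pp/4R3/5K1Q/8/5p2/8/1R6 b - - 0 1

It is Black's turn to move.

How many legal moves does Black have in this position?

2

Black to move; king on h8.
In check: yes, from the white pawn on g7.
Legal moves: Kg8, Kxg7.
Count: 2.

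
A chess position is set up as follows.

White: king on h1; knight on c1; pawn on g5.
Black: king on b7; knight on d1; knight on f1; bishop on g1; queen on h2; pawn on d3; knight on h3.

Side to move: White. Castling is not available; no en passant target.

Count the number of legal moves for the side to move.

White to move; king on h1.
In check: yes, from the black queen on h2.
Legal moves: none.
Count: 0.

0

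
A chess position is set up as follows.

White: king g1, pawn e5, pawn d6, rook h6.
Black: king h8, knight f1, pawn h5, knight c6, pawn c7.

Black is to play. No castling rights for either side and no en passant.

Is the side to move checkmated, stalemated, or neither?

neither

Black to move; black king on h8.
In check: yes, from the white rook on h6.
Legal moves for Black: Kg8, Kg7.
Black is in check but has 2 legal moves → neither.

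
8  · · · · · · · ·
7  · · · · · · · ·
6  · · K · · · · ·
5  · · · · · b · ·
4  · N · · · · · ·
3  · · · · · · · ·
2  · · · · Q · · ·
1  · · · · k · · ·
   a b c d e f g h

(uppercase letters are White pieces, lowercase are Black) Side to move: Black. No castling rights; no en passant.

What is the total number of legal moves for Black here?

Black to move; king on e1.
In check: yes, from the white queen on e2.
Legal moves: Kxe2.
Count: 1.

1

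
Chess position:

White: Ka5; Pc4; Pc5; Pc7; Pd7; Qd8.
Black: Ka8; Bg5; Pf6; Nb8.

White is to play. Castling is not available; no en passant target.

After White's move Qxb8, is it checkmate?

After Qxb8: black king on a8; in check: yes, from the white queen on b8.
King squares — a7: attacked by Qb8; b7: attacked by Qb8; b8: attacked by Pc7.
Black has no legal moves → checkmate.

yes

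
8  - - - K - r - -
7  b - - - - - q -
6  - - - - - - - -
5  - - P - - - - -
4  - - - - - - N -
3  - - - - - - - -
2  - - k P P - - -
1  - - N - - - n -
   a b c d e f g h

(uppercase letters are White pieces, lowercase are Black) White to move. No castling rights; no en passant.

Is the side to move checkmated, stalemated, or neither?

checkmate

White to move; white king on d8.
In check: yes, from the black rook on f8.
King squares — c7: attacked by Qg7; d7: attacked by Qg7; e7: attacked by Qg7; c8: attacked by Rf8; e8: attacked by Rf8.
Legal moves for White: none.
In check with no legal moves → checkmate.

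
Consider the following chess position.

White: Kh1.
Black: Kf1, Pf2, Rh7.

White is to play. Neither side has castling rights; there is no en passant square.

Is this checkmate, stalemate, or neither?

White to move; white king on h1.
In check: yes, from the black rook on h7.
King squares — g1: attacked by Kf1; g2: attacked by Kf1; h2: attacked by Rh7.
Legal moves for White: none.
In check with no legal moves → checkmate.

checkmate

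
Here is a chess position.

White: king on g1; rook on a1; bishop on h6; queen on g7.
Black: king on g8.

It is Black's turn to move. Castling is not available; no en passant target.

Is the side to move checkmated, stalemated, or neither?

Black to move; black king on g8.
In check: yes, from the white queen on g7.
King squares — f7: attacked by Qg7; g7: attacked by Bh6; h7: attacked by Qg7; f8: attacked by Qg7; h8: attacked by Qg7.
Legal moves for Black: none.
In check with no legal moves → checkmate.

checkmate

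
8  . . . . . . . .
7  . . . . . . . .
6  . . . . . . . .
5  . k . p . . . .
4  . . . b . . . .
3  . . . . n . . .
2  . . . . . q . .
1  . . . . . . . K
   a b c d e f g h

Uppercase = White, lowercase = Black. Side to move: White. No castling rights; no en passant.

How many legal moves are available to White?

0

White to move; king on h1.
In check: no.
Legal moves: none.
Count: 0.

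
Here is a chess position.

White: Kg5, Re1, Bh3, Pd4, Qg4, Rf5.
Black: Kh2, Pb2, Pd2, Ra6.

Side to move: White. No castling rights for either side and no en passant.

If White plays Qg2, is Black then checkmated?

yes

After Qg2: black king on h2; in check: yes, from the white queen on g2.
King squares — g1: attacked by Re1; h1: attacked by Re1; g2: attacked by Bh3; g3: attacked by Qg2; h3: attacked by Qg2.
Black has no legal moves → checkmate.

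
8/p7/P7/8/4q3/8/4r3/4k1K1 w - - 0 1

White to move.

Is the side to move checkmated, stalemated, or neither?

stalemate

White to move; white king on g1.
In check: no.
King squares — f1: attacked by Ke1; h1: attacked by Qe4; f2: attacked by Ke1; g2: attacked by Re2; h2: attacked by Re2.
Legal moves for White: none.
Not in check and no legal moves → stalemate.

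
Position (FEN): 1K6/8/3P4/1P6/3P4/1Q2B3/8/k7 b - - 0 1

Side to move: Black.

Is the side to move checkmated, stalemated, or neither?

Black to move; black king on a1.
In check: no.
King squares — b1: attacked by Qb3; a2: attacked by Qb3; b2: attacked by Qb3.
Legal moves for Black: none.
Not in check and no legal moves → stalemate.

stalemate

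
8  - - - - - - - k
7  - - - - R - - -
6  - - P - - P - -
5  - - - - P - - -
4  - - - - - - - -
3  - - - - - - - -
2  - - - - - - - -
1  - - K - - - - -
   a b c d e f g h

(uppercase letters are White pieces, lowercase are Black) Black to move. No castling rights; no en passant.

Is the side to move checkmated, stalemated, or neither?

Black to move; black king on h8.
In check: no.
Legal moves for Black: Kg8.
Black has 1 legal move and is not in check → neither.

neither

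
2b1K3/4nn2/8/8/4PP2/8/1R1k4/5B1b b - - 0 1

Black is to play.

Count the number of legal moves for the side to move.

5

Black to move; king on d2.
In check: yes, from the white rook on b2.
Legal moves: Ke3, Kc3, Ke1, Kd1, Kc1.
Count: 5.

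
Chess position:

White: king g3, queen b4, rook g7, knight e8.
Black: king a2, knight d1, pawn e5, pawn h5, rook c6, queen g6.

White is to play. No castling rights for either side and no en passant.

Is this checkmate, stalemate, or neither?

White to move; white king on g3.
In check: yes, from the black queen on g6.
King squares — f2: attacked by Nd1; g2: attacked by Qg6; h2: available; f3: available; h3: available; f4: attacked by Pe5; g4: attacked by Ph5; h4: available.
Legal moves for White: Kh4, Kh3, Kf3, Kh2, Rxg6, Qg4.
White is in check but has 6 legal moves → neither.

neither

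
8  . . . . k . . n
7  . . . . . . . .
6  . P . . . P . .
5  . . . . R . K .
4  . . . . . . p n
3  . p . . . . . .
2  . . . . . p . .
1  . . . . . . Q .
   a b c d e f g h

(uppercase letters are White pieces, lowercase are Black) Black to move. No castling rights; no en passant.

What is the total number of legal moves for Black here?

4

Black to move; king on e8.
In check: yes, from the white rook on e5.
Legal moves: Kf8, Kd8, Kf7, Kd7.
Count: 4.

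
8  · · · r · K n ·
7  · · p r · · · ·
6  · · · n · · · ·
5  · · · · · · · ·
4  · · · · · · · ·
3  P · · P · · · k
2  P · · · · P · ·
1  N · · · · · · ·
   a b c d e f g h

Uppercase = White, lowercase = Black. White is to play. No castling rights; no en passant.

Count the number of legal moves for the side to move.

0

White to move; king on f8.
In check: yes, from the black rook on d8.
Legal moves: none.
Count: 0.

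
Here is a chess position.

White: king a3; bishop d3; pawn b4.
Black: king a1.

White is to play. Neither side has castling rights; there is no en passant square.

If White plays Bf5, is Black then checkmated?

After Bf5: black king on a1; in check: no.
Black is not in check, so this cannot be checkmate.

no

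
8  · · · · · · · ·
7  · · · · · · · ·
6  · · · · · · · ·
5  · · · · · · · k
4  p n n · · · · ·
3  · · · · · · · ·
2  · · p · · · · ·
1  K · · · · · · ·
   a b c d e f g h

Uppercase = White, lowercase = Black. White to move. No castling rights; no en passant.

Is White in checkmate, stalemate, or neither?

White to move; white king on a1.
In check: no.
King squares — b1: attacked by Pc2; a2: attacked by Nb4; b2: attacked by Nc4.
Legal moves for White: none.
Not in check and no legal moves → stalemate.

stalemate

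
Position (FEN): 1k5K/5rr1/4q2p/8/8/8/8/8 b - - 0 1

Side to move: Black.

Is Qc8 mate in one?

yes

After Qc8: white king on h8; in check: yes, from the black queen on c8.
King squares — g7: attacked by Rf7; h7: attacked by Rg7; g8: attacked by Rg7.
White has no legal moves → checkmate.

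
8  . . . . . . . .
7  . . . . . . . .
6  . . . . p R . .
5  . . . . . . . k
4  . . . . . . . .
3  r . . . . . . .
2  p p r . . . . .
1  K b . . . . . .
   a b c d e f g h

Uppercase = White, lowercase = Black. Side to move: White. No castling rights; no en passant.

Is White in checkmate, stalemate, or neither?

White to move; white king on a1.
In check: yes, from the black pawn on b2.
King squares — b1: attacked by Pa2; a2: attacked by Bb1; b2: attacked by Rc2.
Legal moves for White: none.
In check with no legal moves → checkmate.

checkmate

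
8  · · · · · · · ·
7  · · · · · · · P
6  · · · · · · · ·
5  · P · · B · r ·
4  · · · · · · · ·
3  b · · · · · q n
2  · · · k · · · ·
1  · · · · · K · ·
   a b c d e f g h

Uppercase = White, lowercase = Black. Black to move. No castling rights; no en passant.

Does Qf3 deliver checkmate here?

After Qf3: white king on f1; in check: yes, from the black queen on f3.
King squares — e1: attacked by Kd2; g1: attacked by Nh3; e2: attacked by Kd2; f2: attacked by Qf3; g2: attacked by Qf3.
White has no legal moves → checkmate.

yes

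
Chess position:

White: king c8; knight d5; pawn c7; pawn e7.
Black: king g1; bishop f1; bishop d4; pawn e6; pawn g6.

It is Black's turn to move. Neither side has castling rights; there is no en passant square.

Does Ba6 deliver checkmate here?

After Ba6: white king on c8; in check: yes, from the black bishop on a6.
White has 3 legal replies: Kd8, Kb8, Kd7.
In check but a legal move exists → not checkmate.

no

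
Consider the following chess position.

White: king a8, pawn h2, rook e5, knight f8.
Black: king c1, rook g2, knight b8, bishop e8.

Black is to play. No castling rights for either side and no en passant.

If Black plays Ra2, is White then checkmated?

no

After Ra2: white king on a8; in check: yes, from the black rook on a2.
White has 3 legal replies: Kxb8, Kb7, Ra5.
In check but a legal move exists → not checkmate.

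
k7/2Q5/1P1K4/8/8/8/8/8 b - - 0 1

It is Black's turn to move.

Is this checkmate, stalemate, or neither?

stalemate

Black to move; black king on a8.
In check: no.
King squares — a7: attacked by Pb6; b7: attacked by Qc7; b8: attacked by Qc7.
Legal moves for Black: none.
Not in check and no legal moves → stalemate.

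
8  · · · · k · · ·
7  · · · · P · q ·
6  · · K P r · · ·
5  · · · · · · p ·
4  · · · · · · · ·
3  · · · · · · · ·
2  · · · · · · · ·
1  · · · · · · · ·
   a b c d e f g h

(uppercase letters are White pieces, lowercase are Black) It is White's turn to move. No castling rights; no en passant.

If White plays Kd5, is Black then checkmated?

After Kd5: black king on e8; in check: no.
Black is not in check, so this cannot be checkmate.

no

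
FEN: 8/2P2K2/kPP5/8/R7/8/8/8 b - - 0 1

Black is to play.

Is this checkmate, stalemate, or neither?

neither

Black to move; black king on a6.
In check: yes, from the white rook on a4.
King squares — a5: attacked by Ra4; b5: available; b6: available; a7: attacked by Ra4; b7: attacked by Pc6.
Legal moves for Black: Kxb6, Kb5.
Black is in check but has 2 legal moves → neither.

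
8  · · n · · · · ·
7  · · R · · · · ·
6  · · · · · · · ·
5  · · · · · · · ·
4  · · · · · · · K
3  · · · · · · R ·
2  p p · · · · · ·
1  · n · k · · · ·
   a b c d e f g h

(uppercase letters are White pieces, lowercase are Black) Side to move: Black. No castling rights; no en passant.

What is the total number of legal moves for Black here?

14

Black to move; king on d1.
In check: no.
Legal moves: Ne7, Na7, Nd6, Nb6, Ke2, Kd2, Ke1, Nc3, Na3, Nd2, a1=Q, a1=R, a1=B, a1=N.
Count: 14.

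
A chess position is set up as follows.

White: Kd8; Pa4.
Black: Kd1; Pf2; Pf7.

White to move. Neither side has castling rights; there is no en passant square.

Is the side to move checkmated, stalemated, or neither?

neither

White to move; white king on d8.
In check: no.
Legal moves for White: Ke8, Kc8, Ke7, Kd7, Kc7, a5.
White has 6 legal moves and is not in check → neither.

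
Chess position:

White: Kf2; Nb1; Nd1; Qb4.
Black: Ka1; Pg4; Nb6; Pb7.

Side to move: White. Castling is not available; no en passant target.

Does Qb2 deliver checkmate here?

yes

After Qb2: black king on a1; in check: yes, from the white queen on b2.
King squares — b1: attacked by Qb2; a2: attacked by Qb2; b2: attacked by Nd1.
Black has no legal moves → checkmate.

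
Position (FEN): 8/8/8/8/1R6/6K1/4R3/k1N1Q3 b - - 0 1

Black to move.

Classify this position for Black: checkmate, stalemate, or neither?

stalemate

Black to move; black king on a1.
In check: no.
King squares — b1: attacked by Rb4; a2: attacked by Nc1; b2: attacked by Re2.
Legal moves for Black: none.
Not in check and no legal moves → stalemate.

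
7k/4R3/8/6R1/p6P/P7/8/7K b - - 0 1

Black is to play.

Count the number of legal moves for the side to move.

Black to move; king on h8.
In check: no.
Legal moves: none.
Count: 0.

0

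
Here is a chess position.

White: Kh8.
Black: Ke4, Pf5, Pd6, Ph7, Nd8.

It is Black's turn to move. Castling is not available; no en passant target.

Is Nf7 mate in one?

After Nf7: white king on h8; in check: yes, from the black knight on f7.
White has 3 legal replies: Kg8, Kxh7, Kg7.
In check but a legal move exists → not checkmate.

no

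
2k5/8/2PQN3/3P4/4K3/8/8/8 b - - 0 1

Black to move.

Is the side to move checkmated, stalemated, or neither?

Black to move; black king on c8.
In check: no.
King squares — b7: attacked by Pc6; c7: attacked by Qd6; d7: attacked by Pc6; b8: attacked by Qd6; d8: attacked by Qd6.
Legal moves for Black: none.
Not in check and no legal moves → stalemate.

stalemate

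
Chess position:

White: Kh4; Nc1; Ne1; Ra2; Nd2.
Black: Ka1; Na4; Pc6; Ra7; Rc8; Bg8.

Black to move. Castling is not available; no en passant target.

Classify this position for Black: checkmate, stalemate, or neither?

Black to move; black king on a1.
In check: yes, from the white rook on a2.
King squares — b1: attacked by Nd2; a2: attacked by Nc1; b2: attacked by Ra2.
Legal moves for Black: Bxa2.
Black is in check but has 1 legal move → neither.

neither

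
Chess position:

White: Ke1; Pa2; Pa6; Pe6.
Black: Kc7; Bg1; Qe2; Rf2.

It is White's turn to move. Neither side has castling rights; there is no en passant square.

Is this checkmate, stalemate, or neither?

checkmate

White to move; white king on e1.
In check: yes, from the black queen on e2.
King squares — d1: attacked by Qe2; f1: attacked by Qe2; d2: attacked by Qe2; e2: attacked by Rf2; f2: attacked by Bg1.
Legal moves for White: none.
In check with no legal moves → checkmate.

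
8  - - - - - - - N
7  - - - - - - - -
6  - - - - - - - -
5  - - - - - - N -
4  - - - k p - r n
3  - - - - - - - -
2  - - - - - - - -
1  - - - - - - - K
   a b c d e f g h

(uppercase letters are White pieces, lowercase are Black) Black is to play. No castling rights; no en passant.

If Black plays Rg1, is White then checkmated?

no

After Rg1: white king on h1; in check: yes, from the black rook on g1.
White has 2 legal replies: Kh2, Kxg1.
In check but a legal move exists → not checkmate.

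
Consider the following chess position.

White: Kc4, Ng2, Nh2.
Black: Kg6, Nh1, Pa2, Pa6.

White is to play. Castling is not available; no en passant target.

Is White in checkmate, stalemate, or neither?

neither

White to move; white king on c4.
In check: no.
Legal moves for White: Kd5, Kc5, Kd4, Kb4, Kd3, Kc3, Kb3, Ng4, Nf3, Nf1, Nh4+, Nf4+, Ne3, Ne1.
White has 14 legal moves and is not in check → neither.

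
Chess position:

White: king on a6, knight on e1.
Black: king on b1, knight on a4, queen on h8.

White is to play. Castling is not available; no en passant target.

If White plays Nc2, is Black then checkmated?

After Nc2: black king on b1; in check: no.
Black is not in check, so this cannot be checkmate.

no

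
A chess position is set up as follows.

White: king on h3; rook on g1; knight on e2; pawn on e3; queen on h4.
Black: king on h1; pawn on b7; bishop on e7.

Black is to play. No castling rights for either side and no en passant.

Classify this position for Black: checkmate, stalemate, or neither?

checkmate

Black to move; black king on h1.
In check: yes, from the white rook on g1.
King squares — g1: attacked by Ne2; g2: attacked by Rg1; h2: attacked by Kh3.
Legal moves for Black: none.
In check with no legal moves → checkmate.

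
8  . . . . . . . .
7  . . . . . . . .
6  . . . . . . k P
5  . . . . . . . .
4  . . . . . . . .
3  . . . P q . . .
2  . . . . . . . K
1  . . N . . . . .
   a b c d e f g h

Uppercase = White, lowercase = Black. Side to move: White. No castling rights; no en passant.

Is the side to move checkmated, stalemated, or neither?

White to move; white king on h2.
In check: no.
Legal moves for White: Kg2, Kh1, Nb3, Ne2, Na2, h7, d4.
White has 7 legal moves and is not in check → neither.

neither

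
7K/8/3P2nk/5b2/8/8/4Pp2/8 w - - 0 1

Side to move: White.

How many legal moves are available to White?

1

White to move; king on h8.
In check: yes, from the black knight on g6.
Legal moves: Kg8.
Count: 1.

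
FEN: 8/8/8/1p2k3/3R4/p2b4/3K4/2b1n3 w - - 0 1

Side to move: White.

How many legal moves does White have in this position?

White to move; king on d2.
In check: yes, from the black bishop on c1.
Legal moves: Kc3, Kxe1, Kd1, Kxc1.
Count: 4.

4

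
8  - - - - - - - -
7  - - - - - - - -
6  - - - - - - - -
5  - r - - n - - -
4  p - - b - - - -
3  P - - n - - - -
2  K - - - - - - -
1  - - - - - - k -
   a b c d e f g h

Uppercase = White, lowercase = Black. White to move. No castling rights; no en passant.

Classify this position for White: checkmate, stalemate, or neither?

White to move; white king on a2.
In check: no.
King squares — a1: attacked by Bd4; b1: attacked by Rb5; b2: attacked by Nd3; a3: own pawn; b3: attacked by Pa4.
Legal moves for White: none.
Not in check and no legal moves → stalemate.

stalemate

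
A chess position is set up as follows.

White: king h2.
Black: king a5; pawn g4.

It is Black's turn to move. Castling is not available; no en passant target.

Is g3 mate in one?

no

After g3: white king on h2; in check: yes, from the black pawn on g3.
White has 5 legal replies: Kh3, Kxg3, Kg2, Kh1, Kg1.
In check but a legal move exists → not checkmate.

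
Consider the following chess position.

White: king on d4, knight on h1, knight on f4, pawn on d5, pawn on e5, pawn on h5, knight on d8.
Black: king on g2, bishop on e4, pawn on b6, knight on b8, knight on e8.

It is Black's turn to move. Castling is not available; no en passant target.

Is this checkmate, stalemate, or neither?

Black to move; black king on g2.
In check: yes, from the white knight on f4.
King squares — f1: available; g1: available; h1: available; f2: attacked by Nh1; h2: available; f3: available; g3: attacked by Nh1; h3: attacked by Nf4.
Legal moves for Black: Kf3, Kh2, Kxh1, Kg1, Kf1.
Black is in check but has 5 legal moves → neither.

neither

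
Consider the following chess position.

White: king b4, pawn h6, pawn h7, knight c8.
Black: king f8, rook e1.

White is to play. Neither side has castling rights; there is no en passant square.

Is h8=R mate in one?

After h8=R: black king on f8; in check: yes, from the white rook on h8.
Black has 1 legal reply: Kf7.
In check but a legal move exists → not checkmate.

no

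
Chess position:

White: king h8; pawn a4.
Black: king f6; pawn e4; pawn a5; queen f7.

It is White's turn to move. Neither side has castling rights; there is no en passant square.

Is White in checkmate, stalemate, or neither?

White to move; white king on h8.
In check: no.
King squares — g7: attacked by Kf6; h7: attacked by Qf7; g8: attacked by Qf7.
Legal moves for White: none.
Not in check and no legal moves → stalemate.

stalemate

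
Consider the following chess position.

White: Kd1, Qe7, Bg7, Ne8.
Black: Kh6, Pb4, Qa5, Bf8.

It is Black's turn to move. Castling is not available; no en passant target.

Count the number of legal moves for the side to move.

4

Black to move; king on h6.
In check: yes, from the white bishop on g7.
Legal moves: Kh7, Kg6, Kh5, Bxg7.
Count: 4.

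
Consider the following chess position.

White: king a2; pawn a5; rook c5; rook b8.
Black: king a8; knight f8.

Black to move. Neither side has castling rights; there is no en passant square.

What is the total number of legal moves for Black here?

Black to move; king on a8.
In check: yes, from the white rook on b8.
Legal moves: Kxb8, Ka7.
Count: 2.

2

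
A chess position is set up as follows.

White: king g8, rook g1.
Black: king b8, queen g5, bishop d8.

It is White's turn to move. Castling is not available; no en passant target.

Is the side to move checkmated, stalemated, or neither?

White to move; white king on g8.
In check: yes, from the black queen on g5.
Legal moves for White: Kh8, Kf8, Kh7, Kf7, Rxg5.
White is in check but has 5 legal moves → neither.

neither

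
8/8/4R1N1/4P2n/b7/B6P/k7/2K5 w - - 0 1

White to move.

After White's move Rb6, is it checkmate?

After Rb6: black king on a2; in check: no.
Black is not in check, so this cannot be checkmate.

no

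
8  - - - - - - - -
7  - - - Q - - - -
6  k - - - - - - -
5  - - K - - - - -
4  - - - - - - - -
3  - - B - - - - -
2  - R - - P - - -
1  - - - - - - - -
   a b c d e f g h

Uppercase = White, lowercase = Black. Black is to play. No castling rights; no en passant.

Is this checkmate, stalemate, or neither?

Black to move; black king on a6.
In check: no.
King squares — a5: attacked by Bc3; b5: attacked by Rb2; b6: attacked by Rb2; a7: attacked by Qd7; b7: attacked by Rb2.
Legal moves for Black: none.
Not in check and no legal moves → stalemate.

stalemate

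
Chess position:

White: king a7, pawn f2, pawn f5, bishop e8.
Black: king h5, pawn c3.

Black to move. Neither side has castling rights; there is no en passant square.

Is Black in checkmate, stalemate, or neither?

neither

Black to move; black king on h5.
In check: yes, from the white bishop on e8.
King squares — g4: available; h4: available; g5: available; g6: attacked by Pf5; h6: available.
Legal moves for Black: Kh6, Kg5, Kh4, Kg4.
Black is in check but has 4 legal moves → neither.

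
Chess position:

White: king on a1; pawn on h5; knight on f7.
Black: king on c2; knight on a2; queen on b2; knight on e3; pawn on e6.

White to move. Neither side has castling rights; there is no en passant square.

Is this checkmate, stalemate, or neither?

White to move; white king on a1.
In check: yes, from the black queen on b2.
King squares — b1: attacked by Qb2; a2: attacked by Qb2; b2: attacked by Kc2.
Legal moves for White: none.
In check with no legal moves → checkmate.

checkmate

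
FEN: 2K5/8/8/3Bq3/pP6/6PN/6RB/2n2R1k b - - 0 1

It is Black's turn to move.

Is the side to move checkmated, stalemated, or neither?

checkmate

Black to move; black king on h1.
In check: yes, from the white rook on f1.
King squares — g1: attacked by Rf1; g2: attacked by Bd5; h2: attacked by Rg2.
Legal moves for Black: none.
In check with no legal moves → checkmate.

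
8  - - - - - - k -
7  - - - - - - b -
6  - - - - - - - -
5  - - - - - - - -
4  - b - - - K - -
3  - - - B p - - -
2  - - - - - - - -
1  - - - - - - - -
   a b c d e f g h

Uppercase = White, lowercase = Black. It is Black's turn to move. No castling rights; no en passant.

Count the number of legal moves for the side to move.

Black to move; king on g8.
In check: no.
Legal moves: Kh8, Kf8, Kf7, Bh8, Bgf8, Bh6+, Bf6, Be5+, Bd4, Bgc3, Bb2, Ba1, Bbf8, Be7, Bd6+, Bc5, Ba5, Bbc3, Ba3, Bd2, Be1, e2.
Count: 22.

22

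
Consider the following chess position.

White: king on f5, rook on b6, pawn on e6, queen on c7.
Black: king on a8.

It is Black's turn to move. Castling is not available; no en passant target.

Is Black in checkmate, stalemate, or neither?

stalemate

Black to move; black king on a8.
In check: no.
King squares — a7: attacked by Qc7; b7: attacked by Rb6; b8: attacked by Rb6.
Legal moves for Black: none.
Not in check and no legal moves → stalemate.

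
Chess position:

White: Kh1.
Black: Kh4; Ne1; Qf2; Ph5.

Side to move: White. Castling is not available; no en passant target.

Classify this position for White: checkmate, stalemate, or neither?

stalemate

White to move; white king on h1.
In check: no.
King squares — g1: attacked by Qf2; g2: attacked by Ne1; h2: attacked by Qf2.
Legal moves for White: none.
Not in check and no legal moves → stalemate.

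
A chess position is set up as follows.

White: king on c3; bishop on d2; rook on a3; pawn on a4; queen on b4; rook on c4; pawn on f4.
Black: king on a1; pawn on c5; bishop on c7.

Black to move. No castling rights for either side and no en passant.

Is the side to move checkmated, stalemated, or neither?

Black to move; black king on a1.
In check: yes, from the white rook on a3.
King squares — b1: attacked by Qb4; a2: attacked by Ra3; b2: attacked by Kc3.
Legal moves for Black: none.
In check with no legal moves → checkmate.

checkmate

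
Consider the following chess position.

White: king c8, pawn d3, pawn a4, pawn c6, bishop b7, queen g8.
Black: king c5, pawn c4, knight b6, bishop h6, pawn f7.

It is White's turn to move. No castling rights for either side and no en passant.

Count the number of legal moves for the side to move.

White to move; king on c8.
In check: yes, from the black knight on b6.
Legal moves: Kd8, Kb8, Kc7.
Count: 3.

3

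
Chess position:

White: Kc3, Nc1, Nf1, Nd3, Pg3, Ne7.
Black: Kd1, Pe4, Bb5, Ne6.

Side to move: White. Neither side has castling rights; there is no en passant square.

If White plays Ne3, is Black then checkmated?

After Ne3: black king on d1; in check: yes, from the white knight on e3.
King squares — c1: attacked by Nd3; e1: attacked by Nd3; c2: attacked by Kc3; d2: attacked by Kc3; e2: attacked by Nc1.
Black has no legal moves → checkmate.

yes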